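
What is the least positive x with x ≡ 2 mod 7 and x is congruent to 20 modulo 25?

170

Since 25·2 ≡ 1 (mod 7), take x = 20 + 25·((2−20)·2 mod 7) = 20 + 25·6 = 170.
Check: 170 mod 7 = 2, 170 mod 25 = 20.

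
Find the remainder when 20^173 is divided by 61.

Successive squares of 20 mod 61: 20^1≡20, 20^2≡34, 20^4≡58, 20^8≡9, 20^16≡20, 20^32≡34, 20^64≡58, 20^128≡9.
173 = 1 + 4 + 8 + 32 + 128, so 20^173 ≡ 20·58·9·34·9 ≡ 9 (mod 61).

9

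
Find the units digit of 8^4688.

Last digits of 8^n: 8, 4, 2, 6 (period 4).
4688 mod 4 = 0, so the last digit matches 8^4 = 6.

6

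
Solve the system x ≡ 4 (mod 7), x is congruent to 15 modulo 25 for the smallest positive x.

165

x ≡ 4 (mod 7) gives x ∈ {4, 11, 18, 25, 32, 39, 46, 53, …}.
The first of these with x mod 25 = 15 is 165.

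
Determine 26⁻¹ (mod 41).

26·30 = 780 = 19·41 + 1, so 26⁻¹ ≡ 30 (mod 41).

30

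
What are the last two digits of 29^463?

89

By repeated squaring mod 100: 29^1≡29, 29^2≡41, 29^4≡81, 29^8≡61, 29^16≡21, 29^32≡41, 29^64≡81, 29^128≡61, 29^256≡21.
463 = 1 + 2 + 4 + 8 + 64 + 128 + 256, so 29^463 ≡ 29·41·81·61·81·61·21 ≡ 89 (mod 100).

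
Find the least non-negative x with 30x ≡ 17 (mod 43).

30⁻¹ ≡ 33 (mod 43) because 30·33 = 990 = 23·43 + 1.
Multiplying both sides by 33: x ≡ 33·17 = 561 ≡ 2 (mod 43).

2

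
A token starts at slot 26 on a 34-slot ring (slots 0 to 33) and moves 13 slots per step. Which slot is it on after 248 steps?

248·13 = 3224.
Dividing 3224 by 34 gives quotient 94 and remainder 28.
(26 + 28) mod 34 = 20.

20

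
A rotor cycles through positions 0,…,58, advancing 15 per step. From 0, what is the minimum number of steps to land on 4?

16

15⁻¹ ≡ 4 (mod 59) because 15·4 = 60 = 1·59 + 1.
So x ≡ 4·4 = 16 ≡ 16 (mod 59).
Check: 15·16 = 240 = 4·59 + 4.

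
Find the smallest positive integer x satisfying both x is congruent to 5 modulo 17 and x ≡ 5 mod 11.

5

x ≡ 5 (mod 11) gives x ∈ {5}.
The first of these with x mod 17 = 5 is 5.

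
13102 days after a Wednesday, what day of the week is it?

Monday

Dividing 13102 by 7 gives quotient 1871 and remainder 5.
Wednesday + 5 days → Monday.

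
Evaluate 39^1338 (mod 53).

By repeated squaring mod 53: 39^1≡39, 39^2≡37, 39^4≡44, 39^8≡28, 39^16≡42, 39^32≡15, 39^64≡13, 39^128≡10, 39^256≡47, 39^512≡36, 39^1024≡24.
1338 = 2 + 8 + 16 + 32 + 256 + 1024, so 39^1338 ≡ 37·28·42·15·47·24 ≡ 40 (mod 53).

40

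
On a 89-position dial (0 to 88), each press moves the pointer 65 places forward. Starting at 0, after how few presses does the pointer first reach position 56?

The inverse of 65 mod 89 is 63 (since 65·63 = 4095 ≡ 1).
So x ≡ 63·56 = 3528 ≡ 57 (mod 89).

57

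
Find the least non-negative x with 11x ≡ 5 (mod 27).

25

11⁻¹ ≡ 5 (mod 27) because 11·5 = 55 = 2·27 + 1.
Multiplying both sides by 5: x ≡ 5·5 = 25 ≡ 25 (mod 27).
Check: 11·25 = 275 = 10·27 + 5.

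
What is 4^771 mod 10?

4

The units digit of 4^n cycles with period 2: 4, 6, …
771 mod 2 = 1, so the last digit matches 4^1 = 4.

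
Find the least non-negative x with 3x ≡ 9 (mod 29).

3

3⁻¹ ≡ 10 (mod 29) because 3·10 = 30 = 1·29 + 1.
Multiplying both sides by 10: x ≡ 10·9 = 90 ≡ 3 (mod 29).
Check: 3·3 = 9 = 0·29 + 9.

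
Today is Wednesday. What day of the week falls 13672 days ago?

13672 mod 7 = 1 (since 1953·7 = 13671).
Wednesday − 1 day → Tuesday.

Tuesday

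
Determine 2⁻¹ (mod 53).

27

53 = 26·2 + 1
2 = 2·1 + 0
Back-substituting gives 2·27 ≡ 1 (mod 53).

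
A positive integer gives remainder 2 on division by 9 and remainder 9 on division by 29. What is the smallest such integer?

x ≡ 2 (mod 9) gives x ∈ {2, 11, 20, 29, 38}.
The first of these with x mod 29 = 9 is 38.

38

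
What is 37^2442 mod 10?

The units digit of 37^n cycles with period 4: 7, 9, 3, 1, …
2442 leaves remainder 2 on division by 4, so 37^2442 ends in 9.

9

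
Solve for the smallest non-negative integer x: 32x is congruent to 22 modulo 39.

8

The inverse of 32 mod 39 is 11 (since 32·11 = 352 ≡ 1).
Multiplying both sides by 11: x ≡ 11·22 = 242 ≡ 8 (mod 39).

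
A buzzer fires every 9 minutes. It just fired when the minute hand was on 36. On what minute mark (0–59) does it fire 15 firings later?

51

15·9 = 135.
135 = 2·60 + 15, so 135 mod 60 = 15.
(36 + 15) mod 60 = 51.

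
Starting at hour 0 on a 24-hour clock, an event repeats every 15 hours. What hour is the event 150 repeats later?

18

150·15 = 2250.
2250 mod 24 = 18 (since 93·24 = 2232).
(0 + 18) mod 24 = 18.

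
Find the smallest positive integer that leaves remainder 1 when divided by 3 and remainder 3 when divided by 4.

x ≡ 1 (mod 3) gives x ∈ {1, 4, 7}.
The first of these with x mod 4 = 3 is 7.

7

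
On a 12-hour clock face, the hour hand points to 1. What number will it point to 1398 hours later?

7

1398 mod 12 = 6 (since 116·12 = 1392).
1 + 6 → 7 on a 12-hour dial.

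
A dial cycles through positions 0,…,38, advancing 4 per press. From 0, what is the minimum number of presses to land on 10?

4⁻¹ ≡ 10 (mod 39) because 4·10 = 40 = 1·39 + 1.
So x ≡ 10·10 = 100 ≡ 22 (mod 39).
Check: 4·22 = 88 = 2·39 + 10.

22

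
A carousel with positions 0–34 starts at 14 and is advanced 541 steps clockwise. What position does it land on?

30

541 mod 35 = 16 (since 15·35 = 525).
(14 + 16) mod 35 = 30.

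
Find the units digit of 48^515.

2

Last digits of 8^n: 8, 4, 2, 6 (period 4).
515 mod 4 = 3, so the last digit matches 8^3 = 2.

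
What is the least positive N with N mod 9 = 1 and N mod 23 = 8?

Since 23·2 ≡ 1 (mod 9), take x = 8 + 23·((1−8)·2 mod 9) = 8 + 23·4 = 100.
Check: 100 mod 9 = 1, 100 mod 23 = 8.

100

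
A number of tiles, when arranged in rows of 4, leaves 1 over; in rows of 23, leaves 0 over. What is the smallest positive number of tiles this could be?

69

x ≡ 1 (mod 4) gives x ∈ {1, 5, 9, 13, 17, 21, 25, 29, …}.
The first of these with x mod 23 = 0 is 69.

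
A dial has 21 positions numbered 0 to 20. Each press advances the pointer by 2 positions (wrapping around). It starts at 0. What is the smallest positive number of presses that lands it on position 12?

6

2⁻¹ ≡ 11 (mod 21) because 2·11 = 22 = 1·21 + 1.
Multiplying both sides by 11: x ≡ 11·12 = 132 ≡ 6 (mod 21).
Check: 2·6 = 12 = 0·21 + 12.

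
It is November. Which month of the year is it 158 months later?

January

158 mod 12 = 2 (since 13·12 = 156).
November + 2 months → January.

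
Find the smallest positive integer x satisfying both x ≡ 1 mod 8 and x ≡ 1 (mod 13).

Since 13·5 ≡ 1 (mod 8), take x = 1 + 13·((1−1)·5 mod 8) = 1 + 13·0 = 1.
Check: 1 mod 8 = 1, 1 mod 13 = 1.

1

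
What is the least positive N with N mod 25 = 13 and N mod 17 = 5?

413

x ≡ 5 (mod 17) gives x ∈ {5, 22, 39, 56, 73, 90, 107, 124, …}.
The first of these with x mod 25 = 13 is 413.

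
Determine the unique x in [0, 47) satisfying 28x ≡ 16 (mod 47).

28⁻¹ ≡ 42 (mod 47) because 28·42 = 1176 = 25·47 + 1.
Multiplying both sides by 42: x ≡ 42·16 = 672 ≡ 14 (mod 47).
Check: 28·14 = 392 = 8·47 + 16.

14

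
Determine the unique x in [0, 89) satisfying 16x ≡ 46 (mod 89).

16⁻¹ ≡ 39 (mod 89) because 16·39 = 624 = 7·89 + 1.
Multiplying both sides by 39: x ≡ 39·46 = 1794 ≡ 14 (mod 89).

14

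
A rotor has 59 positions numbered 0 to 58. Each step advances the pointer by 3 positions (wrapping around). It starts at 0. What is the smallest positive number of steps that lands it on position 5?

41

The inverse of 3 mod 59 is 20 (since 3·20 = 60 ≡ 1).
Multiplying both sides by 20: x ≡ 20·5 = 100 ≡ 41 (mod 59).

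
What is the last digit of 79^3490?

1

Last digits of 9^n: 9, 1 (period 2).
3490 mod 2 = 0, so the last digit matches 9^2 = 1.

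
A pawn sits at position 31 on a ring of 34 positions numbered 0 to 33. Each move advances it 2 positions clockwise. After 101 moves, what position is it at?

29

101·2 = 202.
202 = 5·34 + 32, so 202 mod 34 = 32.
(31 + 32) mod 34 = 29.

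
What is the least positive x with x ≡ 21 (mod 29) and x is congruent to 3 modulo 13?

x ≡ 3 (mod 13) gives x ∈ {3, 16, 29, 42, 55, 68, 81, 94, …}.
The first of these with x mod 29 = 21 is 224.

224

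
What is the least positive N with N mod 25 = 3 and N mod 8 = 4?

28

x ≡ 4 (mod 8) gives x ∈ {4, 12, 20, 28}.
The first of these with x mod 25 = 3 is 28.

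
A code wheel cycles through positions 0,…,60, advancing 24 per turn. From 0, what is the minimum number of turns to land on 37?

The inverse of 24 mod 61 is 28 (since 24·28 = 672 ≡ 1).
So x ≡ 28·37 = 1036 ≡ 60 (mod 61).
Check: 24·60 = 1440 = 23·61 + 37.

60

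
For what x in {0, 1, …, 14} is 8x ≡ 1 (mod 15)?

The inverse of 8 mod 15 is 2 (since 8·2 = 16 ≡ 1).
So x ≡ 2·1 = 2 ≡ 2 (mod 15).
Check: 8·2 = 16 = 1·15 + 1.

2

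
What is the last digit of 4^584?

Last digits of 4^n: 4, 6 (period 2).
584 leaves remainder 0 on division by 2, so 4^584 ends in 6.

6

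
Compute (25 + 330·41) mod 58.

330·41 = 13530.
Dividing 13530 by 58 gives quotient 233 and remainder 16.
(25 + 16) mod 58 = 41.

41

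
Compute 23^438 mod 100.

Square-and-reduce mod 100: 23^1≡23, 23^2≡29, 23^4≡41, 23^8≡81, 23^16≡61, 23^32≡21, 23^64≡41, 23^128≡81, 23^256≡61.
438 = 2 + 4 + 16 + 32 + 128 + 256, so 23^438 ≡ 29·41·61·21·81·61 ≡ 69 (mod 100).

69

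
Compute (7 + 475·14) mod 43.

475·14 = 6650.
6650 = 154·43 + 28, so 6650 mod 43 = 28.
(7 + 28) mod 43 = 35.

35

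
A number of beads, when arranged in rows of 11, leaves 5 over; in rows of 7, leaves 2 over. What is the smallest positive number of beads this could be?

16

x ≡ 2 (mod 7) gives x ∈ {2, 9, 16}.
The first of these with x mod 11 = 5 is 16.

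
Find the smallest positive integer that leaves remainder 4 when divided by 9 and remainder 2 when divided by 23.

94

x ≡ 4 (mod 9) gives x ∈ {4, 13, 22, 31, 40, 49, 58, 67, …}.
The first of these with x mod 23 = 2 is 94.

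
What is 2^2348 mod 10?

Last digits of 2^n: 2, 4, 8, 6 (period 4).
2348 leaves remainder 0 on division by 4, so 2^2348 ends in 6.

6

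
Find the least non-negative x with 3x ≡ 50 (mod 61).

37

3⁻¹ ≡ 41 (mod 61) because 3·41 = 123 = 2·61 + 1.
So x ≡ 41·50 = 2050 ≡ 37 (mod 61).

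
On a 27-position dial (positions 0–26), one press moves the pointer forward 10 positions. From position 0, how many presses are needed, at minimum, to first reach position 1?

27 = 2·10 + 7
10 = 1·7 + 3
7 = 2·3 + 1
3 = 3·1 + 0
Back-substituting gives 10·19 ≡ 1 (mod 27).

19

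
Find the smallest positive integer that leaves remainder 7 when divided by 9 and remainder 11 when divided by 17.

x ≡ 7 (mod 9) gives x ∈ {7, 16, 25, 34, 43, 52, 61, 70, …}.
The first of these with x mod 17 = 11 is 79.

79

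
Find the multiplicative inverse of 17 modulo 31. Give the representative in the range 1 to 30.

11

17·11 = 187 = 6·31 + 1, so 17⁻¹ ≡ 11 (mod 31).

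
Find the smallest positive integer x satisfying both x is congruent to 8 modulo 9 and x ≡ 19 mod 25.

44

x ≡ 8 (mod 9) gives x ∈ {8, 17, 26, 35, 44}.
The first of these with x mod 25 = 19 is 44.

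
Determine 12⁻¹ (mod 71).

12·6 = 72 = 1·71 + 1, so 12⁻¹ ≡ 6 (mod 71).

6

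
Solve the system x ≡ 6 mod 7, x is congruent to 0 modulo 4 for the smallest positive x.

x ≡ 0 (mod 4) gives x ∈ {0, 4, 8, 12, 16, 20}.
The first of these with x mod 7 = 6 is 20.

20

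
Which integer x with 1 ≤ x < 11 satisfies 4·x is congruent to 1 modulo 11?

11 = 2·4 + 3
4 = 1·3 + 1
3 = 3·1 + 0
Back-substituting gives 4·3 ≡ 1 (mod 11).

3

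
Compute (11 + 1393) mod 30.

1393 mod 30 = 13 (since 46·30 = 1380).
(11 + 13) mod 30 = 24.

24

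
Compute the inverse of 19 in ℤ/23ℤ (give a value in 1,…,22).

17

23 = 1·19 + 4
19 = 4·4 + 3
4 = 1·3 + 1
3 = 3·1 + 0
Back-substituting gives 19·17 ≡ 1 (mod 23).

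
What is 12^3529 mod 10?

2

Last digits of 2^n: 2, 4, 8, 6 (period 4).
3529 mod 4 = 1, so the last digit matches 2^1 = 2.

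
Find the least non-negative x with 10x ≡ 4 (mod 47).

The inverse of 10 mod 47 is 33 (since 10·33 = 330 ≡ 1).
Multiplying both sides by 33: x ≡ 33·4 = 132 ≡ 38 (mod 47).
Check: 10·38 = 380 = 8·47 + 4.

38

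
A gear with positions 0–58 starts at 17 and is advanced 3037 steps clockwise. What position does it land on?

3037 − 51·59 = 28, so 3037 ≡ 28 (mod 59).
(17 + 28) mod 59 = 45.

45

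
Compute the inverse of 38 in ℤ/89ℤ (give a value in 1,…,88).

82

38·82 = 3116 = 35·89 + 1, so 38⁻¹ ≡ 82 (mod 89).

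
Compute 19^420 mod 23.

By repeated squaring mod 23: 19^1≡19, 19^2≡16, 19^4≡3, 19^8≡9, 19^16≡12, 19^32≡6, 19^64≡13, 19^128≡8, 19^256≡18.
420 = 4 + 32 + 128 + 256, so 19^420 ≡ 3·6·8·18 ≡ 16 (mod 23).

16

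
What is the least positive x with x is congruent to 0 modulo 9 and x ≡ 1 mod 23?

162

x ≡ 0 (mod 9) gives x ∈ {0, 9, 18, 27, 36, 45, 54, 63, …}.
The first of these with x mod 23 = 1 is 162.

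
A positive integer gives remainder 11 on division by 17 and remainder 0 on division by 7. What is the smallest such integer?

x ≡ 0 (mod 7) gives x ∈ {0, 7, 14, 21, 28}.
The first of these with x mod 17 = 11 is 28.

28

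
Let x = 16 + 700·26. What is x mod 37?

700·26 = 18200.
Dividing 18200 by 37 gives quotient 491 and remainder 33.
(16 + 33) mod 37 = 12.

12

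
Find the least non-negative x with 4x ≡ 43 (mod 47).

The inverse of 4 mod 47 is 12 (since 4·12 = 48 ≡ 1).
Multiplying both sides by 12: x ≡ 12·43 = 516 ≡ 46 (mod 47).

46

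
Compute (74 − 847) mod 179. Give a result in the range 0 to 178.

122

847 − 4·179 = 131, so 847 ≡ 131 (mod 179).
(74 − 131) mod 179 = 122.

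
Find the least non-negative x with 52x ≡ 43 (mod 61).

2

The inverse of 52 mod 61 is 27 (since 52·27 = 1404 ≡ 1).
Multiplying both sides by 27: x ≡ 27·43 = 1161 ≡ 2 (mod 61).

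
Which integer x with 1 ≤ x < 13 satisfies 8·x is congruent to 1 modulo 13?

5

8·5 = 40 = 3·13 + 1, so 8⁻¹ ≡ 5 (mod 13).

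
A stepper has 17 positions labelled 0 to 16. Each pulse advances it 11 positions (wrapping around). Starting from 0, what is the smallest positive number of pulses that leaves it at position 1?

11·14 = 154 = 9·17 + 1, so 11⁻¹ ≡ 14 (mod 17).

14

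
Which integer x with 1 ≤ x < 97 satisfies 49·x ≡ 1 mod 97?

2

97 = 1·49 + 48
49 = 1·48 + 1
48 = 48·1 + 0
Back-substituting gives 49·2 ≡ 1 (mod 97).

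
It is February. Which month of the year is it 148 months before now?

148 − 12·12 = 4, so 148 ≡ 4 (mod 12).
February − 4 months → October.

October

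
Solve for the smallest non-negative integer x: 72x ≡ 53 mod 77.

The inverse of 72 mod 77 is 46 (since 72·46 = 3312 ≡ 1).
So x ≡ 46·53 = 2438 ≡ 51 (mod 77).

51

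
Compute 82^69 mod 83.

82

By repeated squaring mod 83: 82^1≡82, 82^2≡1, 82^4≡1, 82^8≡1, 82^16≡1, 82^32≡1, 82^64≡1.
69 = 1 + 4 + 64, so 82^69 ≡ 82·1·1 ≡ 82 (mod 83).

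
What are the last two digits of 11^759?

91

Square-and-reduce mod 100: 11^1≡11, 11^2≡21, 11^4≡41, 11^8≡81, 11^16≡61, 11^32≡21, 11^64≡41, 11^128≡81, 11^256≡61, 11^512≡21.
759 = 1 + 2 + 4 + 16 + 32 + 64 + 128 + 512, so 11^759 ≡ 11·21·41·61·21·41·81·21 ≡ 91 (mod 100).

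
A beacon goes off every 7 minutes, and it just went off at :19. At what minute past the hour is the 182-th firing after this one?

33

182·7 = 1274.
Dividing 1274 by 60 gives quotient 21 and remainder 14.
(19 + 14) mod 60 = 33.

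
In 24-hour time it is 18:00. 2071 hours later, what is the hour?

1

Dividing 2071 by 24 gives quotient 86 and remainder 7.
(18 + 7) mod 24 = 1.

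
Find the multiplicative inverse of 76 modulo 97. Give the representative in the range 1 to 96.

76·60 = 4560 = 47·97 + 1, so 76⁻¹ ≡ 60 (mod 97).

60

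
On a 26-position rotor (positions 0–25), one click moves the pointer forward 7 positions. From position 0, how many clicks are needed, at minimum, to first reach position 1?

15

26 = 3·7 + 5
7 = 1·5 + 2
5 = 2·2 + 1
2 = 2·1 + 0
Back-substituting gives 7·15 ≡ 1 (mod 26).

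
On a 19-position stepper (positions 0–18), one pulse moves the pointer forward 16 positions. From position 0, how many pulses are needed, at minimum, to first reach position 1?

6

19 = 1·16 + 3
16 = 5·3 + 1
3 = 3·1 + 0
Back-substituting gives 16·6 ≡ 1 (mod 19).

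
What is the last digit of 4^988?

Last digits of 4^n: 4, 6 (period 2).
988 leaves remainder 0 on division by 2, so 4^988 ends in 6.

6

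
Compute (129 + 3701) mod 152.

3701 = 24·152 + 53, so 3701 mod 152 = 53.
(129 + 53) mod 152 = 30.

30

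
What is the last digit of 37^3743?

3

Powers of 7 mod 10 repeat with period 4: 7, 9, 3, 1.
3743 mod 4 = 3, so the last digit matches 7^3 = 3.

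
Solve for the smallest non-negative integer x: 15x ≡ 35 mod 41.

15⁻¹ ≡ 11 (mod 41) because 15·11 = 165 = 4·41 + 1.
So x ≡ 11·35 = 385 ≡ 16 (mod 41).

16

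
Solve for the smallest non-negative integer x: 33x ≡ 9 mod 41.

4

33⁻¹ ≡ 5 (mod 41) because 33·5 = 165 = 4·41 + 1.
So x ≡ 5·9 = 45 ≡ 4 (mod 41).
Check: 33·4 = 132 = 3·41 + 9.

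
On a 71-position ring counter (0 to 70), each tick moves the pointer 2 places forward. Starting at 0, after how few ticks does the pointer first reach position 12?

6

The inverse of 2 mod 71 is 36 (since 2·36 = 72 ≡ 1).
Multiplying both sides by 36: x ≡ 36·12 = 432 ≡ 6 (mod 71).
Check: 2·6 = 12 = 0·71 + 12.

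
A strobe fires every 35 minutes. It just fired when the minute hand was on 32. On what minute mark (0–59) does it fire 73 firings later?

73·35 = 2555.
2555 mod 60 = 35 (since 42·60 = 2520).
(32 + 35) mod 60 = 7.

7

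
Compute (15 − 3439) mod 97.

3439 = 35·97 + 44, so 3439 mod 97 = 44.
(15 − 44) mod 97 = 68.

68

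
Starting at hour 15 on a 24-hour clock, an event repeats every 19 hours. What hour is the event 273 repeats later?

18

273·19 = 5187.
5187 − 216·24 = 3, so 5187 ≡ 3 (mod 24).
(15 + 3) mod 24 = 18.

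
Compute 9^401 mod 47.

By repeated squaring mod 47: 9^1≡9, 9^2≡34, 9^4≡28, 9^8≡32, 9^16≡37, 9^32≡6, 9^64≡36, 9^128≡27, 9^256≡24.
Since 401 = 1 + 16 + 128 + 256 in binary, 9^401 ≡ 9·37·27·24 ≡ 7 (mod 47).

7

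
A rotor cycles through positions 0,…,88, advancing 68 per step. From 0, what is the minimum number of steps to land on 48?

68⁻¹ ≡ 72 (mod 89) because 68·72 = 4896 = 55·89 + 1.
So x ≡ 72·48 = 3456 ≡ 74 (mod 89).
Check: 68·74 = 5032 = 56·89 + 48.

74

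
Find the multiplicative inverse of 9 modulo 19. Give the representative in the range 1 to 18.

17

9·17 = 153 = 8·19 + 1, so 9⁻¹ ≡ 17 (mod 19).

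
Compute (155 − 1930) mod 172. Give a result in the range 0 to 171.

117

1930 − 11·172 = 38, so 1930 ≡ 38 (mod 172).
(155 − 38) mod 172 = 117.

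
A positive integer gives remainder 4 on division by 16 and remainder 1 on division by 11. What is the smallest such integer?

100

x ≡ 1 (mod 11) gives x ∈ {1, 12, 23, 34, 45, 56, 67, 78, …}.
The first of these with x mod 16 = 4 is 100.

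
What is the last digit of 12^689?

Powers of 2 mod 10 repeat with period 4: 2, 4, 8, 6.
689 mod 4 = 1, so the last digit matches 2^1 = 2.

2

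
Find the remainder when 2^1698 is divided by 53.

Successive squares of 2 mod 53: 2^1≡2, 2^2≡4, 2^4≡16, 2^8≡44, 2^16≡28, 2^32≡42, 2^64≡15, 2^128≡13, 2^256≡10, 2^512≡47, 2^1024≡36.
1698 = 2 + 32 + 128 + 512 + 1024, so 2^1698 ≡ 4·42·13·47·36 ≡ 9 (mod 53).

9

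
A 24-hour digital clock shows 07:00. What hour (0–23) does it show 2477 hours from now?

12

2477 = 103·24 + 5, so 2477 mod 24 = 5.
(7 + 5) mod 24 = 12.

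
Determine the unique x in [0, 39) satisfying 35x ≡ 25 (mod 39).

35⁻¹ ≡ 29 (mod 39) because 35·29 = 1015 = 26·39 + 1.
So x ≡ 29·25 = 725 ≡ 23 (mod 39).
Check: 35·23 = 805 = 20·39 + 25.

23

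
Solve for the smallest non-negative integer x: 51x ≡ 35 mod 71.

51⁻¹ ≡ 39 (mod 71) because 51·39 = 1989 = 28·71 + 1.
Multiplying both sides by 39: x ≡ 39·35 = 1365 ≡ 16 (mod 71).

16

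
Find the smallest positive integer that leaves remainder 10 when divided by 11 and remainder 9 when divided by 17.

Since 17·2 ≡ 1 (mod 11), take x = 9 + 17·((10−9)·2 mod 11) = 9 + 17·2 = 43.
Check: 43 mod 11 = 10, 43 mod 17 = 9.

43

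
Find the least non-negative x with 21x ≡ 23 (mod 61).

4

21⁻¹ ≡ 32 (mod 61) because 21·32 = 672 = 11·61 + 1.
Multiplying both sides by 32: x ≡ 32·23 = 736 ≡ 4 (mod 61).
Check: 21·4 = 84 = 1·61 + 23.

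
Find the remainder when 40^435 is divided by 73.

By repeated squaring mod 73: 40^1≡40, 40^2≡67, 40^4≡36, 40^8≡55, 40^16≡32, 40^32≡2, 40^64≡4, 40^128≡16, 40^256≡37.
435 = 1 + 2 + 16 + 32 + 128 + 256, so 40^435 ≡ 40·67·32·2·16·37 ≡ 52 (mod 73).

52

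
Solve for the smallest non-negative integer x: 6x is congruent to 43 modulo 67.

The inverse of 6 mod 67 is 56 (since 6·56 = 336 ≡ 1).
Multiplying both sides by 56: x ≡ 56·43 = 2408 ≡ 63 (mod 67).
Check: 6·63 = 378 = 5·67 + 43.

63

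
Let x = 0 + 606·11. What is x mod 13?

606·11 = 6666.
Dividing 6666 by 13 gives quotient 512 and remainder 10.
(0 + 10) mod 13 = 10.

10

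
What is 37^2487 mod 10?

Powers of 7 mod 10 repeat with period 4: 7, 9, 3, 1.
2487 leaves remainder 3 on division by 4, so 37^2487 ends in 3.

3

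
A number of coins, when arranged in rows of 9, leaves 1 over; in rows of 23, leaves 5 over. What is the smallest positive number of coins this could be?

x ≡ 1 (mod 9) gives x ∈ {1, 10, 19, 28}.
The first of these with x mod 23 = 5 is 28.

28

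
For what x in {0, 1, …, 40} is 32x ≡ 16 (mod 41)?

The inverse of 32 mod 41 is 9 (since 32·9 = 288 ≡ 1).
So x ≡ 9·16 = 144 ≡ 21 (mod 41).

21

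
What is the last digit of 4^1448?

6

Last digits of 4^n: 4, 6 (period 2).
1448 leaves remainder 0 on division by 2, so 4^1448 ends in 6.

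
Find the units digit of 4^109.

4

Last digits of 4^n: 4, 6 (period 2).
109 mod 2 = 1, so the last digit matches 4^1 = 4.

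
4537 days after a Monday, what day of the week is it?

Tuesday

4537 − 648·7 = 1, so 4537 ≡ 1 (mod 7).
Monday + 1 day → Tuesday.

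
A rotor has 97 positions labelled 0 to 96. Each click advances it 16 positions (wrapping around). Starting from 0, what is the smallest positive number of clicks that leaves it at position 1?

91

97 = 6·16 + 1
16 = 16·1 + 0
Back-substituting gives 16·91 ≡ 1 (mod 97).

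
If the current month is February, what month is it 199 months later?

September

199 − 16·12 = 7, so 199 ≡ 7 (mod 12).
February + 7 months → September.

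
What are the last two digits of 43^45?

By repeated squaring mod 100: 43^1≡43, 43^2≡49, 43^4≡1, 43^8≡1, 43^16≡1, 43^32≡1.
Since 45 = 1 + 4 + 8 + 32 in binary, 43^45 ≡ 43·1·1·1 ≡ 43 (mod 100).

43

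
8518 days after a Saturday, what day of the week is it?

Friday

8518 = 1216·7 + 6, so 8518 mod 7 = 6.
Saturday + 6 days → Friday.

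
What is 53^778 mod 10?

9

Last digits of 3^n: 3, 9, 7, 1 (period 4).
778 mod 4 = 2, so the last digit matches 3^2 = 9.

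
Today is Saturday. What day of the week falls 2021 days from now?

Thursday

Dividing 2021 by 7 gives quotient 288 and remainder 5.
Saturday + 5 days → Thursday.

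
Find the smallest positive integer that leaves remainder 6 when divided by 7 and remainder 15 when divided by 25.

Since 25·2 ≡ 1 (mod 7), take x = 15 + 25·((6−15)·2 mod 7) = 15 + 25·3 = 90.
Check: 90 mod 7 = 6, 90 mod 25 = 15.

90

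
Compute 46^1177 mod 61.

Square-and-reduce mod 61: 46^1≡46, 46^2≡42, 46^4≡56, 46^8≡25, 46^16≡15, 46^32≡42, 46^64≡56, 46^128≡25, 46^256≡15, 46^512≡42, 46^1024≡56.
1177 = 1 + 8 + 16 + 128 + 1024, so 46^1177 ≡ 46·25·15·25·56 ≡ 39 (mod 61).

39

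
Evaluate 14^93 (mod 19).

By repeated squaring mod 19: 14^1≡14, 14^2≡6, 14^4≡17, 14^8≡4, 14^16≡16, 14^32≡9, 14^64≡5.
Since 93 = 1 + 4 + 8 + 16 + 64 in binary, 14^93 ≡ 14·17·4·16·5 ≡ 8 (mod 19).

8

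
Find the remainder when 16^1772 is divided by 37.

Successive squares of 16 mod 37: 16^1≡16, 16^2≡34, 16^4≡9, 16^8≡7, 16^16≡12, 16^32≡33, 16^64≡16, 16^128≡34, 16^256≡9, 16^512≡7, 16^1024≡12.
1772 = 4 + 8 + 32 + 64 + 128 + 512 + 1024, so 16^1772 ≡ 9·7·33·16·34·7·12 ≡ 7 (mod 37).

7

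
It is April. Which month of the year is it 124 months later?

124 = 10·12 + 4, so 124 mod 12 = 4.
April + 4 months → August.

August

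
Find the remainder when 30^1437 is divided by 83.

Square-and-reduce mod 83: 30^1≡30, 30^2≡70, 30^4≡3, 30^8≡9, 30^16≡81, 30^32≡4, 30^64≡16, 30^128≡7, 30^256≡49, 30^512≡77, 30^1024≡36.
Since 1437 = 1 + 4 + 8 + 16 + 128 + 256 + 1024 in binary, 30^1437 ≡ 30·3·9·81·7·49·36 ≡ 70 (mod 83).

70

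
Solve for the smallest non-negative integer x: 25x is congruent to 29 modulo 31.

21

The inverse of 25 mod 31 is 5 (since 25·5 = 125 ≡ 1).
So x ≡ 5·29 = 145 ≡ 21 (mod 31).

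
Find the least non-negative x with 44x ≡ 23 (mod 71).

The inverse of 44 mod 71 is 21 (since 44·21 = 924 ≡ 1).
Multiplying both sides by 21: x ≡ 21·23 = 483 ≡ 57 (mod 71).

57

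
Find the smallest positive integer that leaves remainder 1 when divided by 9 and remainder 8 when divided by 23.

100

x ≡ 1 (mod 9) gives x ∈ {1, 10, 19, 28, 37, 46, 55, 64, …}.
The first of these with x mod 23 = 8 is 100.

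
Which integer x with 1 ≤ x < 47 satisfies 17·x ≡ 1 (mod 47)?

36

47 = 2·17 + 13
17 = 1·13 + 4
13 = 3·4 + 1
4 = 4·1 + 0
Back-substituting gives 17·36 ≡ 1 (mod 47).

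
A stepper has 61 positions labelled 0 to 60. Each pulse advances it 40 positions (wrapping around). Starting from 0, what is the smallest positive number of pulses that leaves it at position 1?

61 = 1·40 + 21
40 = 1·21 + 19
21 = 1·19 + 2
19 = 9·2 + 1
2 = 2·1 + 0
Back-substituting gives 40·29 ≡ 1 (mod 61).

29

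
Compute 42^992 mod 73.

By repeated squaring mod 73: 42^1≡42, 42^2≡12, 42^4≡71, 42^8≡4, 42^16≡16, 42^32≡37, 42^64≡55, 42^128≡32, 42^256≡2, 42^512≡4.
Since 992 = 32 + 64 + 128 + 256 + 512 in binary, 42^992 ≡ 37·55·32·2·4 ≡ 32 (mod 73).

32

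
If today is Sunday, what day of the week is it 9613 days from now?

9613 mod 7 = 2 (since 1373·7 = 9611).
Sunday + 2 days → Tuesday.

Tuesday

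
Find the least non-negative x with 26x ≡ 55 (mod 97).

26⁻¹ ≡ 56 (mod 97) because 26·56 = 1456 = 15·97 + 1.
Multiplying both sides by 56: x ≡ 56·55 = 3080 ≡ 73 (mod 97).
Check: 26·73 = 1898 = 19·97 + 55.

73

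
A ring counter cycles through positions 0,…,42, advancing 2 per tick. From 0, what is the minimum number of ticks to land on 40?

20

The inverse of 2 mod 43 is 22 (since 2·22 = 44 ≡ 1).
So x ≡ 22·40 = 880 ≡ 20 (mod 43).
Check: 2·20 = 40 = 0·43 + 40.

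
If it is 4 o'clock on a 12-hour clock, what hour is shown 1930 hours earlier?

6

1930 mod 12 = 10 (since 160·12 = 1920).
4 − 10 → 6 on a 12-hour dial.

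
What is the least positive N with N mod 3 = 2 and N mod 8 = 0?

8

x ≡ 2 (mod 3) gives x ∈ {2, 5, 8}.
The first of these with x mod 8 = 0 is 8.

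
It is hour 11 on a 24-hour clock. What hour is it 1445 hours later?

16

1445 mod 24 = 5 (since 60·24 = 1440).
(11 + 5) mod 24 = 16.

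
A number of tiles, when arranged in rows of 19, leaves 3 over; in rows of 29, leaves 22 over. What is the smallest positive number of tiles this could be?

22

x ≡ 3 (mod 19) gives x ∈ {3, 22}.
The first of these with x mod 29 = 22 is 22.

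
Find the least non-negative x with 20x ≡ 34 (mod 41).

14

20⁻¹ ≡ 39 (mod 41) because 20·39 = 780 = 19·41 + 1.
So x ≡ 39·34 = 1326 ≡ 14 (mod 41).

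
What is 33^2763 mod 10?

7

The units digit of 33^n cycles with period 4: 3, 9, 7, 1, …
2763 mod 4 = 3, so the last digit matches 3^3 = 7.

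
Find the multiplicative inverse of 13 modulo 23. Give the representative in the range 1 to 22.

16

13·16 = 208 = 9·23 + 1, so 13⁻¹ ≡ 16 (mod 23).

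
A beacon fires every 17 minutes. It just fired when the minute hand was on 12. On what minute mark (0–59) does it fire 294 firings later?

30

294·17 = 4998.
4998 − 83·60 = 18, so 4998 ≡ 18 (mod 60).
(12 + 18) mod 60 = 30.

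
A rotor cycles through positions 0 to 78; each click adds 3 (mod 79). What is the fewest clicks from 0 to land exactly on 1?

53

79 = 26·3 + 1
3 = 3·1 + 0
Back-substituting gives 3·53 ≡ 1 (mod 79).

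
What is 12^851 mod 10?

Powers of 2 mod 10 repeat with period 4: 2, 4, 8, 6.
851 leaves remainder 3 on division by 4, so 12^851 ends in 8.

8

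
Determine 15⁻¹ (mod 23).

23 = 1·15 + 8
15 = 1·8 + 7
8 = 1·7 + 1
7 = 7·1 + 0
Back-substituting gives 15·20 ≡ 1 (mod 23).

20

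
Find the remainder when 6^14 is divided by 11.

By repeated squaring mod 11: 6^1≡6, 6^2≡3, 6^4≡9, 6^8≡4.
14 = 2 + 4 + 8, so 6^14 ≡ 3·9·4 ≡ 9 (mod 11).

9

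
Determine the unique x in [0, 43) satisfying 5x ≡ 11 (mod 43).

28

5⁻¹ ≡ 26 (mod 43) because 5·26 = 130 = 3·43 + 1.
Multiplying both sides by 26: x ≡ 26·11 = 286 ≡ 28 (mod 43).
Check: 5·28 = 140 = 3·43 + 11.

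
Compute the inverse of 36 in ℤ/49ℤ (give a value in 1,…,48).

15

49 = 1·36 + 13
36 = 2·13 + 10
13 = 1·10 + 3
10 = 3·3 + 1
3 = 3·1 + 0
Back-substituting gives 36·15 ≡ 1 (mod 49).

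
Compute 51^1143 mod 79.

Square-and-reduce mod 79: 51^1≡51, 51^2≡73, 51^4≡36, 51^8≡32, 51^16≡76, 51^32≡9, 51^64≡2, 51^128≡4, 51^256≡16, 51^512≡19, 51^1024≡45.
1143 = 1 + 2 + 4 + 16 + 32 + 64 + 1024, so 51^1143 ≡ 51·73·36·76·9·2·45 ≡ 46 (mod 79).

46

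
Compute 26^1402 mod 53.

By repeated squaring mod 53: 26^1≡26, 26^2≡40, 26^4≡10, 26^8≡47, 26^16≡36, 26^32≡24, 26^64≡46, 26^128≡49, 26^256≡16, 26^512≡44, 26^1024≡28.
Since 1402 = 2 + 8 + 16 + 32 + 64 + 256 + 1024 in binary, 26^1402 ≡ 40·47·36·24·46·16·28 ≡ 4 (mod 53).

4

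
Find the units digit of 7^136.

1

The units digit of 7^n cycles with period 4: 7, 9, 3, 1, …
136 mod 4 = 0, so the last digit matches 7^4 = 1.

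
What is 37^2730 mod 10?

Last digits of 7^n: 7, 9, 3, 1 (period 4).
2730 mod 4 = 2, so the last digit matches 7^2 = 9.

9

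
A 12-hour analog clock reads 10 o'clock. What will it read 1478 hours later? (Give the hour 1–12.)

12

1478 mod 12 = 2 (since 123·12 = 1476).
10 + 2 → 12 on a 12-hour dial.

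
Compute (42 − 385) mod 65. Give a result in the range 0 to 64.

47

385 − 5·65 = 60, so 385 ≡ 60 (mod 65).
(42 − 60) mod 65 = 47.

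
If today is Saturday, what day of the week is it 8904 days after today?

8904 − 1272·7 = 0, so 8904 ≡ 0 (mod 7).
Saturday + 0 days → Saturday.

Saturday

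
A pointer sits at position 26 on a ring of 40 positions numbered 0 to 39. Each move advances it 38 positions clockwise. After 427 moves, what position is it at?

427·38 = 16226.
16226 mod 40 = 26 (since 405·40 = 16200).
(26 + 26) mod 40 = 12.

12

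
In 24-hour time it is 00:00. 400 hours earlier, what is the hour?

8

Dividing 400 by 24 gives quotient 16 and remainder 16.
(0 − 16) mod 24 = 8.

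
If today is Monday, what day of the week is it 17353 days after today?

Monday

17353 mod 7 = 0 (since 2479·7 = 17353).
Monday + 0 days → Monday.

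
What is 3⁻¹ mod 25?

17

25 = 8·3 + 1
3 = 3·1 + 0
Back-substituting gives 3·17 ≡ 1 (mod 25).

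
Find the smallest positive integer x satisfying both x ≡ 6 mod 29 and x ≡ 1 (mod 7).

64

x ≡ 1 (mod 7) gives x ∈ {1, 8, 15, 22, 29, 36, 43, 50, …}.
The first of these with x mod 29 = 6 is 64.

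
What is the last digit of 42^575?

8

Last digits of 2^n: 2, 4, 8, 6 (period 4).
575 leaves remainder 3 on division by 4, so 42^575 ends in 8.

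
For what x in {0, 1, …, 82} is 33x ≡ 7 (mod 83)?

33⁻¹ ≡ 78 (mod 83) because 33·78 = 2574 = 31·83 + 1.
Multiplying both sides by 78: x ≡ 78·7 = 546 ≡ 48 (mod 83).

48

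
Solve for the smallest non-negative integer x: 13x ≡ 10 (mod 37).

The inverse of 13 mod 37 is 20 (since 13·20 = 260 ≡ 1).
So x ≡ 20·10 = 200 ≡ 15 (mod 37).
Check: 13·15 = 195 = 5·37 + 10.

15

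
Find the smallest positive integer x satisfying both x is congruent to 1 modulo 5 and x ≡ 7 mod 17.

x ≡ 1 (mod 5) gives x ∈ {1, 6, 11, 16, 21, 26, 31, 36, …}.
The first of these with x mod 17 = 7 is 41.

41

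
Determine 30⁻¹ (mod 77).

18

77 = 2·30 + 17
30 = 1·17 + 13
17 = 1·13 + 4
13 = 3·4 + 1
4 = 4·1 + 0
Back-substituting gives 30·18 ≡ 1 (mod 77).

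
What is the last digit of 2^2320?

6

Last digits of 2^n: 2, 4, 8, 6 (period 4).
2320 mod 4 = 0, so the last digit matches 2^4 = 6.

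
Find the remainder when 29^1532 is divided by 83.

49

Square-and-reduce mod 83: 29^1≡29, 29^2≡11, 29^4≡38, 29^8≡33, 29^16≡10, 29^32≡17, 29^64≡40, 29^128≡23, 29^256≡31, 29^512≡48, 29^1024≡63.
Since 1532 = 4 + 8 + 16 + 32 + 64 + 128 + 256 + 1024 in binary, 29^1532 ≡ 38·33·10·17·40·23·31·63 ≡ 49 (mod 83).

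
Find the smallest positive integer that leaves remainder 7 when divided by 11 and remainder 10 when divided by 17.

95

Since 17·2 ≡ 1 (mod 11), take x = 10 + 17·((7−10)·2 mod 11) = 10 + 17·5 = 95.
Check: 95 mod 11 = 7, 95 mod 17 = 10.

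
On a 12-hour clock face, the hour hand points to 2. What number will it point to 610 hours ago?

4

610 mod 12 = 10 (since 50·12 = 600).
2 − 10 → 4 on a 12-hour dial.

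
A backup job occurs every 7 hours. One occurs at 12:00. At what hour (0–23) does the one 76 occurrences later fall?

16

76·7 = 532.
532 = 22·24 + 4, so 532 mod 24 = 4.
(12 + 4) mod 24 = 16.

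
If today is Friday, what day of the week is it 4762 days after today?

Sunday

4762 mod 7 = 2 (since 680·7 = 4760).
Friday + 2 days → Sunday.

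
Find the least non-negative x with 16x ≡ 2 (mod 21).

16⁻¹ ≡ 4 (mod 21) because 16·4 = 64 = 3·21 + 1.
So x ≡ 4·2 = 8 ≡ 8 (mod 21).
Check: 16·8 = 128 = 6·21 + 2.

8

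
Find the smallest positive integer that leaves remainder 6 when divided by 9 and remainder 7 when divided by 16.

87

x ≡ 6 (mod 9) gives x ∈ {6, 15, 24, 33, 42, 51, 60, 69, …}.
The first of these with x mod 16 = 7 is 87.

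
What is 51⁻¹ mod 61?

6

61 = 1·51 + 10
51 = 5·10 + 1
10 = 10·1 + 0
Back-substituting gives 51·6 ≡ 1 (mod 61).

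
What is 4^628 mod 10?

Last digits of 4^n: 4, 6 (period 2).
628 mod 2 = 0, so the last digit matches 4^2 = 6.

6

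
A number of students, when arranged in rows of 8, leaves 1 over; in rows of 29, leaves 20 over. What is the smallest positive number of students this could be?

x ≡ 1 (mod 8) gives x ∈ {1, 9, 17, 25, 33, 41, 49}.
The first of these with x mod 29 = 20 is 49.

49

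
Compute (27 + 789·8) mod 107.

26

789·8 = 6312.
6312 = 58·107 + 106, so 6312 mod 107 = 106.
(27 + 106) mod 107 = 26.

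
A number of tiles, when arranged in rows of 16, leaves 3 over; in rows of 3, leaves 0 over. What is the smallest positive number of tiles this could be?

3

Since 3·11 ≡ 1 (mod 16), take x = 0 + 3·((3−0)·11 mod 16) = 0 + 3·1 = 3.
Check: 3 mod 16 = 3, 3 mod 3 = 0.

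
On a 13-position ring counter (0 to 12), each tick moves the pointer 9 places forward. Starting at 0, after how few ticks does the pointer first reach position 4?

9⁻¹ ≡ 3 (mod 13) because 9·3 = 27 = 2·13 + 1.
Multiplying both sides by 3: x ≡ 3·4 = 12 ≡ 12 (mod 13).
Check: 9·12 = 108 = 8·13 + 4.

12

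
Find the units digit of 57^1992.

The units digit of 57^n cycles with period 4: 7, 9, 3, 1, …
1992 mod 4 = 0, so the last digit matches 7^4 = 1.

1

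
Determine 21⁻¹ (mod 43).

41

21·41 = 861 = 20·43 + 1, so 21⁻¹ ≡ 41 (mod 43).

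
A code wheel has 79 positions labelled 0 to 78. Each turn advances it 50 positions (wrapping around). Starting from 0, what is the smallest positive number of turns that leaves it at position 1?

79 = 1·50 + 29
50 = 1·29 + 21
29 = 1·21 + 8
21 = 2·8 + 5
8 = 1·5 + 3
5 = 1·3 + 2
3 = 1·2 + 1
2 = 2·1 + 0
Back-substituting gives 50·49 ≡ 1 (mod 79).

49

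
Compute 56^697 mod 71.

28

Square-and-reduce mod 71: 56^1≡56, 56^2≡12, 56^4≡2, 56^8≡4, 56^16≡16, 56^32≡43, 56^64≡3, 56^128≡9, 56^256≡10, 56^512≡29.
Since 697 = 1 + 8 + 16 + 32 + 128 + 512 in binary, 56^697 ≡ 56·4·16·43·9·29 ≡ 28 (mod 71).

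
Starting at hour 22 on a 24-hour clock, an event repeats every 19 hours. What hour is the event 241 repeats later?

241·19 = 4579.
4579 − 190·24 = 19, so 4579 ≡ 19 (mod 24).
(22 + 19) mod 24 = 17.

17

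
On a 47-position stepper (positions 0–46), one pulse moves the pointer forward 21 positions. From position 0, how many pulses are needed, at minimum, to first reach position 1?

9

21·9 = 189 = 4·47 + 1, so 21⁻¹ ≡ 9 (mod 47).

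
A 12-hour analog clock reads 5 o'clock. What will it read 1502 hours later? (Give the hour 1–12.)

Dividing 1502 by 12 gives quotient 125 and remainder 2.
5 + 2 → 7 on a 12-hour dial.

7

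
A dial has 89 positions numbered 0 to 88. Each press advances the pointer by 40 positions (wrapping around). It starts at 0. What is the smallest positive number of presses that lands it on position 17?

40⁻¹ ≡ 69 (mod 89) because 40·69 = 2760 = 31·89 + 1.
Multiplying both sides by 69: x ≡ 69·17 = 1173 ≡ 16 (mod 89).
Check: 40·16 = 640 = 7·89 + 17.

16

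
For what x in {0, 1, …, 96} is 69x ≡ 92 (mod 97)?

66

69⁻¹ ≡ 45 (mod 97) because 69·45 = 3105 = 32·97 + 1.
Multiplying both sides by 45: x ≡ 45·92 = 4140 ≡ 66 (mod 97).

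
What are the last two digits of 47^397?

Square-and-reduce mod 100: 47^1≡47, 47^2≡9, 47^4≡81, 47^8≡61, 47^16≡21, 47^32≡41, 47^64≡81, 47^128≡61, 47^256≡21.
Since 397 = 1 + 4 + 8 + 128 + 256 in binary, 47^397 ≡ 47·81·61·61·21 ≡ 87 (mod 100).

87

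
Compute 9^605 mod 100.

49

Square-and-reduce mod 100: 9^1≡9, 9^2≡81, 9^4≡61, 9^8≡21, 9^16≡41, 9^32≡81, 9^64≡61, 9^128≡21, 9^256≡41, 9^512≡81.
Since 605 = 1 + 4 + 8 + 16 + 64 + 512 in binary, 9^605 ≡ 9·61·21·41·61·81 ≡ 49 (mod 100).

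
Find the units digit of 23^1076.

The units digit of 23^n cycles with period 4: 3, 9, 7, 1, …
1076 leaves remainder 0 on division by 4, so 23^1076 ends in 1.

1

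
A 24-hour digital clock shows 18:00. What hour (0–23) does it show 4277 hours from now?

Dividing 4277 by 24 gives quotient 178 and remainder 5.
(18 + 5) mod 24 = 23.

23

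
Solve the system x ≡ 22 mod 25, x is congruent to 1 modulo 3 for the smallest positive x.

x ≡ 1 (mod 3) gives x ∈ {1, 4, 7, 10, 13, 16, 19, 22}.
The first of these with x mod 25 = 22 is 22.

22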